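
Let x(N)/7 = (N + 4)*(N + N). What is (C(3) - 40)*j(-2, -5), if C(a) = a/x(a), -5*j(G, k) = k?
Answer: -3919/98 ≈ -39.990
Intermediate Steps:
x(N) = 14*N*(4 + N) (x(N) = 7*((N + 4)*(N + N)) = 7*((4 + N)*(2*N)) = 7*(2*N*(4 + N)) = 14*N*(4 + N))
j(G, k) = -k/5
C(a) = 1/(14*(4 + a)) (C(a) = a/((14*a*(4 + a))) = a*(1/(14*a*(4 + a))) = 1/(14*(4 + a)))
(C(3) - 40)*j(-2, -5) = (1/(14*(4 + 3)) - 40)*(-1/5*(-5)) = ((1/14)/7 - 40)*1 = ((1/14)*(1/7) - 40)*1 = (1/98 - 40)*1 = -3919/98*1 = -3919/98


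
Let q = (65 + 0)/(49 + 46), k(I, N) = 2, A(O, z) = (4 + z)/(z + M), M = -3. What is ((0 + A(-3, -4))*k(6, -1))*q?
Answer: 0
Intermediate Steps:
A(O, z) = (4 + z)/(-3 + z) (A(O, z) = (4 + z)/(z - 3) = (4 + z)/(-3 + z))
q = 13/19 (q = 65/95 = 65*(1/95) = 13/19 ≈ 0.68421)
((0 + A(-3, -4))*k(6, -1))*q = ((0 + (4 - 4)/(-3 - 4))*2)*(13/19) = ((0 + 0/(-7))*2)*(13/19) = ((0 - ⅐*0)*2)*(13/19) = ((0 + 0)*2)*(13/19) = (0*2)*(13/19) = 0*(13/19) = 0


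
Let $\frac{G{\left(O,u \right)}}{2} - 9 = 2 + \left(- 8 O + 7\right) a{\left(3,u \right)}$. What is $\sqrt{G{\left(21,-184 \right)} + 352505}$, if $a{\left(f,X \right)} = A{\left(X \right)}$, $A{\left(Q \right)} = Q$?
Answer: $5 \sqrt{16471} \approx 641.7$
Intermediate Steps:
$a{\left(f,X \right)} = X$
$G{\left(O,u \right)} = 22 + 2 u \left(7 - 8 O\right)$ ($G{\left(O,u \right)} = 18 + 2 \left(2 + \left(- 8 O + 7\right) u\right) = 18 + 2 \left(2 + \left(7 - 8 O\right) u\right) = 18 + 2 \left(2 + u \left(7 - 8 O\right)\right) = 18 + \left(4 + 2 u \left(7 - 8 O\right)\right) = 22 + 2 u \left(7 - 8 O\right)$)
$\sqrt{G{\left(21,-184 \right)} + 352505} = \sqrt{\left(22 + 14 \left(-184\right) - 336 \left(-184\right)\right) + 352505} = \sqrt{\left(22 - 2576 + 61824\right) + 352505} = \sqrt{59270 + 352505} = \sqrt{411775} = 5 \sqrt{16471}$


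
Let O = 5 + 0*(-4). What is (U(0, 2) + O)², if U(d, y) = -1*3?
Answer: 4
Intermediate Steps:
U(d, y) = -3
O = 5 (O = 5 + 0 = 5)
(U(0, 2) + O)² = (-3 + 5)² = 2² = 4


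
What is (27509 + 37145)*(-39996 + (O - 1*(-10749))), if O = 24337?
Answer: -317451140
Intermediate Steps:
(27509 + 37145)*(-39996 + (O - 1*(-10749))) = (27509 + 37145)*(-39996 + (24337 - 1*(-10749))) = 64654*(-39996 + (24337 + 10749)) = 64654*(-39996 + 35086) = 64654*(-4910) = -317451140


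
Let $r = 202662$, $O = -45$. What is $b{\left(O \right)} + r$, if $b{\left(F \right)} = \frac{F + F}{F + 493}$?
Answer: $\frac{45396243}{224} \approx 2.0266 \cdot 10^{5}$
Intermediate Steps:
$b{\left(F \right)} = \frac{2 F}{493 + F}$
$b{\left(O \right)} + r = 2 \left(-45\right) \frac{1}{493 - 45} + 202662 = 2 \left(-45\right) \frac{1}{448} + 202662 = - \frac{45}{224} + 202662 = \frac{45396243}{224}$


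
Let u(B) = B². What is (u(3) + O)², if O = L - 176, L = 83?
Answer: 7056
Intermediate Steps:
O = -93 (O = 83 - 176 = -93)
(u(3) + O)² = (3² - 93)² = (9 - 93)² = (-84)² = 7056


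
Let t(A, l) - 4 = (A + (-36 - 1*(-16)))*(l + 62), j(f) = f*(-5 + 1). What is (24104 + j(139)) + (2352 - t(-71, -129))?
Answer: 19799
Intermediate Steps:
j(f) = -4*f (j(f) = f*(-4) = -4*f)
t(A, l) = 4 + (-20 + A)*(62 + l) (t(A, l) = 4 + (A + (-36 - 1*(-16)))*(l + 62) = 4 + (A + (-36 + 16))*(62 + l) = 4 + (A - 20)*(62 + l) = 4 + (-20 + A)*(62 + l))
(24104 + j(139)) + (2352 - t(-71, -129)) = (24104 - 4*139) + (2352 - (-1236 - 20*(-129) + 62*(-71) - 71*(-129))) = (24104 - 556) + (2352 - (-1236 + 2580 - 4402 + 9159)) = 23548 + (2352 - 1*6101) = 23548 + (2352 - 6101) = 23548 - 3749 = 19799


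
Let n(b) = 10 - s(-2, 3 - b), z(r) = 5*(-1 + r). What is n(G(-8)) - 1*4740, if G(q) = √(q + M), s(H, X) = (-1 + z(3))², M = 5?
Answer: -4811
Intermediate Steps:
z(r) = -5 + 5*r
s(H, X) = 81 (s(H, X) = (-1 + (-5 + 5*3))² = (-1 + (-5 + 15))² = (-1 + 10)² = 9² = 81)
G(q) = √(5 + q) (G(q) = √(q + 5) = √(5 + q))
n(b) = -71 (n(b) = 10 - 1*81 = 10 - 81 = -71)
n(G(-8)) - 1*4740 = -71 - 1*4740 = -71 - 4740 = -4811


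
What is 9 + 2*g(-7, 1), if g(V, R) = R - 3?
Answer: 5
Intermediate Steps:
g(V, R) = -3 + R
9 + 2*g(-7, 1) = 9 + 2*(-3 + 1) = 9 + 2*(-2) = 9 - 4 = 5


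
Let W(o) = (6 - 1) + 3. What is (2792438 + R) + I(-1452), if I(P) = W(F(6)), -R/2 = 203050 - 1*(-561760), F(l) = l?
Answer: 1262826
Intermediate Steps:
W(o) = 8 (W(o) = 5 + 3 = 8)
R = -1529620 (R = -2*(203050 - 1*(-561760)) = -2*(203050 + 561760) = -2*764810 = -1529620)
I(P) = 8
(2792438 + R) + I(-1452) = (2792438 - 1529620) + 8 = 1262818 + 8 = 1262826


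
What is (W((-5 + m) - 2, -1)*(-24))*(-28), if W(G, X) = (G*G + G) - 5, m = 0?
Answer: 24864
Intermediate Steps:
W(G, X) = -5 + G + G**2 (W(G, X) = (G**2 + G) - 5 = (G + G**2) - 5 = -5 + G + G**2)
(W((-5 + m) - 2, -1)*(-24))*(-28) = ((-5 + ((-5 + 0) - 2) + ((-5 + 0) - 2)**2)*(-24))*(-28) = ((-5 + (-5 - 2) + (-5 - 2)**2)*(-24))*(-28) = ((-5 - 7 + (-7)**2)*(-24))*(-28) = ((-5 - 7 + 49)*(-24))*(-28) = (37*(-24))*(-28) = -888*(-28) = 24864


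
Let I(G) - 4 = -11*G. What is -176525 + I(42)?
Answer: -176983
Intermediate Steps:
I(G) = 4 - 11*G
-176525 + I(42) = -176525 + (4 - 11*42) = -176525 + (4 - 462) = -176525 - 458 = -176983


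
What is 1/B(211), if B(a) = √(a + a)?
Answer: √422/422 ≈ 0.048679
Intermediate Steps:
B(a) = √2*√a (B(a) = √(2*a) = √2*√a)
1/B(211) = 1/(√2*√211) = 1/(√422) = √422/422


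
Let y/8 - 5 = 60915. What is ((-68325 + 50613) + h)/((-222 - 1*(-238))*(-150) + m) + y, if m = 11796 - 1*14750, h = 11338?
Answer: 1304665907/2677 ≈ 4.8736e+5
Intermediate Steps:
y = 487360 (y = 40 + 8*60915 = 40 + 487320 = 487360)
m = -2954 (m = 11796 - 14750 = -2954)
((-68325 + 50613) + h)/((-222 - 1*(-238))*(-150) + m) + y = ((-68325 + 50613) + 11338)/((-222 - 1*(-238))*(-150) - 2954) + 487360 = (-17712 + 11338)/((-222 + 238)*(-150) - 2954) + 487360 = -6374/(16*(-150) - 2954) + 487360 = -6374/(-2400 - 2954) + 487360 = -6374/(-5354) + 487360 = -6374*(-1/5354) + 487360 = 3187/2677 + 487360 = 1304665907/2677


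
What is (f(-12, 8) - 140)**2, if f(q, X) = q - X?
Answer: 25600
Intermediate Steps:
(f(-12, 8) - 140)**2 = ((-12 - 1*8) - 140)**2 = ((-12 - 8) - 140)**2 = (-20 - 140)**2 = (-160)**2 = 25600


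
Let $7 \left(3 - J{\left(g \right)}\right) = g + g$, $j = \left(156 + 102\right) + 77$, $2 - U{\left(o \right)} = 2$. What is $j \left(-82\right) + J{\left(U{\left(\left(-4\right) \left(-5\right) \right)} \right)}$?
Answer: $-27467$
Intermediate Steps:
$U{\left(o \right)} = 0$ ($U{\left(o \right)} = 2 - 2 = 0$)
$j = 335$ ($j = 258 + 77 = 335$)
$J{\left(g \right)} = 3 - \frac{2 g}{7}$ ($J{\left(g \right)} = 3 - \frac{g + g}{7} = 3 - \frac{2 g}{7}$)
$j \left(-82\right) + J{\left(U{\left(\left(-4\right) \left(-5\right) \right)} \right)} = 335 \left(-82\right) + \left(3 - 0\right) = -27470 + \left(3 + 0\right) = -27470 + 3 = -27467$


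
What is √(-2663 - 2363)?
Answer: I*√5026 ≈ 70.894*I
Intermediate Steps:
√(-2663 - 2363) = √(-5026) = I*√5026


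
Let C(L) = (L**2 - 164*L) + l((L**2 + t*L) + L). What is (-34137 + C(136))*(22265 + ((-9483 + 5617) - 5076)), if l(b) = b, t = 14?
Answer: -231940107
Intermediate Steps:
C(L) = -149*L + 2*L**2 (C(L) = (L**2 - 164*L) + ((L**2 + 14*L) + L) = (L**2 - 164*L) + (L**2 + 15*L) = -149*L + 2*L**2)
(-34137 + C(136))*(22265 + ((-9483 + 5617) - 5076)) = (-34137 + 136*(-149 + 2*136))*(22265 + ((-9483 + 5617) - 5076)) = (-34137 + 136*(-149 + 272))*(22265 + (-3866 - 5076)) = (-34137 + 136*123)*(22265 - 8942) = (-34137 + 16728)*13323 = -17409*13323 = -231940107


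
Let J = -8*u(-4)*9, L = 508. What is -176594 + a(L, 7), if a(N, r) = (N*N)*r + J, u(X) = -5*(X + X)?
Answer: 1626974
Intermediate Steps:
u(X) = -10*X
J = -2880 (J = -(-80)*(-4)*9 = -8*40*9 = -320*9 = -2880)
a(N, r) = -2880 + r*N² (a(N, r) = (N*N)*r - 2880 = N²*r - 2880 = r*N² - 2880 = -2880 + r*N²)
-176594 + a(L, 7) = -176594 + (-2880 + 7*508²) = -176594 + (-2880 + 7*258064) = -176594 + (-2880 + 1806448) = -176594 + 1803568 = 1626974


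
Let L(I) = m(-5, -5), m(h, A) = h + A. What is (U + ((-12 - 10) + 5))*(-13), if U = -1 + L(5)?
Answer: 364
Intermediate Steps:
m(h, A) = A + h
L(I) = -10 (L(I) = -5 - 5 = -10)
U = -11 (U = -1 - 10 = -11)
(U + ((-12 - 10) + 5))*(-13) = (-11 + ((-12 - 10) + 5))*(-13) = (-11 + (-22 + 5))*(-13) = (-11 - 17)*(-13) = -28*(-13) = 364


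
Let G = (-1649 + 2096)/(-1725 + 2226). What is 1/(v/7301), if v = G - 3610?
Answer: -174181/86103 ≈ -2.0229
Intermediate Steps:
G = 149/167 (G = 447/501 = 447*(1/501) = 149/167 ≈ 0.89222)
v = -602721/167 (v = 149/167 - 3610 = -602721/167 ≈ -3609.1)
1/(v/7301) = 1/(-602721/167/7301) = 1/(-602721/167*1/7301) = 1/(-86103/174181) = -174181/86103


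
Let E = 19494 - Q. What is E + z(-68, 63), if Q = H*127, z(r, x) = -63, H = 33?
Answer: 15240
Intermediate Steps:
Q = 4191 (Q = 33*127 = 4191)
E = 15303 (E = 19494 - 1*4191 = 19494 - 4191 = 15303)
E + z(-68, 63) = 15303 - 63 = 15240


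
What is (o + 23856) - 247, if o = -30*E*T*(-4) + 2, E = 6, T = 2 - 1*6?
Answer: 20731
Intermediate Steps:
T = -4 (T = 2 - 6 = -4)
o = -2878 (o = -30*6*(-4)*(-4) + 2 = -(-720)*(-4) + 2 = -30*96 + 2 = -2880 + 2 = -2878)
(o + 23856) - 247 = (-2878 + 23856) - 247 = 20978 - 247 = 20731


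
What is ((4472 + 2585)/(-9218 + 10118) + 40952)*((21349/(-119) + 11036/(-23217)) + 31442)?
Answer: 3183994283304927893/2486540700 ≈ 1.2805e+9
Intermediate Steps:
((4472 + 2585)/(-9218 + 10118) + 40952)*((21349/(-119) + 11036/(-23217)) + 31442) = (7057/900 + 40952)*((21349*(-1/119) + 11036*(-1/23217)) + 31442) = (7057*(1/900) + 40952)*((-21349/119 - 11036/23217) + 31442) = (7057/900 + 40952)*(-496973017/2762823 + 31442) = (36863857/900)*(86371707749/2762823) = 3183994283304927893/2486540700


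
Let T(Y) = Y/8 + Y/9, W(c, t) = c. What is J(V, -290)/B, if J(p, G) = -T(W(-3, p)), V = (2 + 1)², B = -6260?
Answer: -17/150240 ≈ -0.00011315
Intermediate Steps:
V = 9 (V = 3² = 9)
T(Y) = 17*Y/72 (T(Y) = Y*(⅛) + Y*(⅑) = Y/8 + Y/9 = 17*Y/72)
J(p, G) = 17/24 (J(p, G) = -17*(-3)/72 = -1*(-17/24) = 17/24)
J(V, -290)/B = (17/24)/(-6260) = (17/24)*(-1/6260) = -17/150240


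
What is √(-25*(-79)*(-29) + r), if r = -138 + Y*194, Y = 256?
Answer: 3*I*√861 ≈ 88.028*I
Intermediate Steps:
r = 49526 (r = -138 + 256*194 = -138 + 49664 = 49526)
√(-25*(-79)*(-29) + r) = √(-25*(-79)*(-29) + 49526) = √(1975*(-29) + 49526) = √(-57275 + 49526) = √(-7749) = 3*I*√861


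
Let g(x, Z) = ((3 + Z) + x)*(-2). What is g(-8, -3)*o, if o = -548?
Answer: -8768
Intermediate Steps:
g(x, Z) = -6 - 2*Z - 2*x (g(x, Z) = (3 + Z + x)*(-2) = -6 - 2*Z - 2*x)
g(-8, -3)*o = (-6 - 2*(-3) - 2*(-8))*(-548) = (-6 + 6 + 16)*(-548) = 16*(-548) = -8768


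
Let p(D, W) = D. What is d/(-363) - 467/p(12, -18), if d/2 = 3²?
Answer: -56579/1452 ≈ -38.966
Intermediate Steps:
d = 18 (d = 2*3² = 2*9 = 18)
d/(-363) - 467/p(12, -18) = 18/(-363) - 467/12 = 18*(-1/363) - 467*1/12 = -6/121 - 467/12 = -56579/1452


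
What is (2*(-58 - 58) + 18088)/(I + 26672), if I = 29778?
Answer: 8928/28225 ≈ 0.31632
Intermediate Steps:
(2*(-58 - 58) + 18088)/(I + 26672) = (2*(-58 - 58) + 18088)/(29778 + 26672) = (2*(-116) + 18088)/56450 = (-232 + 18088)*(1/56450) = 17856*(1/56450) = 8928/28225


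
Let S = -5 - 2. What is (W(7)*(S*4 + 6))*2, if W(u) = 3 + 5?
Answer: -352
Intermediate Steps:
W(u) = 8
S = -7
(W(7)*(S*4 + 6))*2 = (8*(-7*4 + 6))*2 = (8*(-28 + 6))*2 = (8*(-22))*2 = -176*2 = -352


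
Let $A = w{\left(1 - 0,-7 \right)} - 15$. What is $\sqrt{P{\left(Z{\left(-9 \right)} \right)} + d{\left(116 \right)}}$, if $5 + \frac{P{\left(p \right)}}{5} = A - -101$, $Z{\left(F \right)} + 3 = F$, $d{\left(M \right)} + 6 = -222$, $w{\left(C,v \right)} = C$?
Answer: $\sqrt{182} \approx 13.491$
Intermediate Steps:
$d{\left(M \right)} = -228$ ($d{\left(M \right)} = -6 - 222 = -228$)
$Z{\left(F \right)} = -3 + F$
$A = -14$ ($A = \left(1 - 0\right) - 15 = \left(1 + 0\right) - 15 = 1 - 15 = -14$)
$P{\left(p \right)} = 410$ ($P{\left(p \right)} = -25 + 5 \left(-14 - -101\right) = -25 + 5 \left(-14 + 101\right) = -25 + 5 \cdot 87 = -25 + 435 = 410$)
$\sqrt{P{\left(Z{\left(-9 \right)} \right)} + d{\left(116 \right)}} = \sqrt{410 - 228} = \sqrt{182}$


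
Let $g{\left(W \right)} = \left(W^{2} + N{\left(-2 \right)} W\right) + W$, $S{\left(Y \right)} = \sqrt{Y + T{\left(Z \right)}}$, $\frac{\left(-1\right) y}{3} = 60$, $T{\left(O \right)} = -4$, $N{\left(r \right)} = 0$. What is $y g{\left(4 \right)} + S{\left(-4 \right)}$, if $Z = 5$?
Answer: $-3600 + 2 i \sqrt{2} \approx -3600.0 + 2.8284 i$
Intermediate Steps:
$y = -180$ ($y = \left(-3\right) 60 = -180$)
$S{\left(Y \right)} = \sqrt{-4 + Y}$ ($S{\left(Y \right)} = \sqrt{Y - 4} = \sqrt{-4 + Y}$)
$g{\left(W \right)} = W + W^{2}$ ($g{\left(W \right)} = \left(W^{2} + 0 W\right) + W = \left(W^{2} + 0\right) + W = W^{2} + W = W + W^{2}$)
$y g{\left(4 \right)} + S{\left(-4 \right)} = - 180 \cdot 4 \left(1 + 4\right) + \sqrt{-4 - 4} = - 180 \cdot 4 \cdot 5 + \sqrt{-8} = \left(-180\right) 20 + 2 i \sqrt{2} = -3600 + 2 i \sqrt{2}$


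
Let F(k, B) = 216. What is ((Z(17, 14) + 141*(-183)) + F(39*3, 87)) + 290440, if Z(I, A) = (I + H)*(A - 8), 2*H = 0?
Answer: 264955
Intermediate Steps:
H = 0 (H = (½)*0 = 0)
Z(I, A) = I*(-8 + A) (Z(I, A) = (I + 0)*(A - 8) = I*(-8 + A))
((Z(17, 14) + 141*(-183)) + F(39*3, 87)) + 290440 = ((17*(-8 + 14) + 141*(-183)) + 216) + 290440 = ((17*6 - 25803) + 216) + 290440 = ((102 - 25803) + 216) + 290440 = (-25701 + 216) + 290440 = -25485 + 290440 = 264955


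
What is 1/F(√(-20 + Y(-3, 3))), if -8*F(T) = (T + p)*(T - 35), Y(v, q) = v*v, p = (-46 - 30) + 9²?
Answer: 31/927 - 5*I*√11/927 ≈ 0.033441 - 0.017889*I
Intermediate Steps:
p = 5 (p = -76 + 81 = 5)
Y(v, q) = v²
F(T) = -(-35 + T)*(5 + T)/8 (F(T) = -(T + 5)*(T - 35)/8 = -(5 + T)*(-35 + T)/8 = -(-35 + T)*(5 + T)/8)
1/F(√(-20 + Y(-3, 3))) = 1/(175/8 - (√(-20 + (-3)²))²/8 + 15*√(-20 + (-3)²)/4) = 1/(175/8 - (√(-20 + 9))²/8 + 15*√(-20 + 9)/4) = 1/(175/8 - (√(-11))²/8 + 15*√(-11)/4) = 1/(175/8 - (I*√11)²/8 + 15*(I*√11)/4) = 1/(175/8 - ⅛*(-11) + 15*I*√11/4) = 1/(175/8 + 11/8 + 15*I*√11/4) = 1/(93/4 + 15*I*√11/4)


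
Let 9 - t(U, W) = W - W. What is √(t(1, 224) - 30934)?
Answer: 5*I*√1237 ≈ 175.85*I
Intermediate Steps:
t(U, W) = 9 (t(U, W) = 9 - (W - W) = 9 - 1*0 = 9 + 0 = 9)
√(t(1, 224) - 30934) = √(9 - 30934) = √(-30925) = 5*I*√1237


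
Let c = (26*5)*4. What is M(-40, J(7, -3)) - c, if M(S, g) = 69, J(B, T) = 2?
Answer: -451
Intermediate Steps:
c = 520 (c = 130*4 = 520)
M(-40, J(7, -3)) - c = 69 - 1*520 = 69 - 520 = -451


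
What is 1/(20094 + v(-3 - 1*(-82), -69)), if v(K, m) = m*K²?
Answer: -1/410535 ≈ -2.4358e-6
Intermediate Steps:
1/(20094 + v(-3 - 1*(-82), -69)) = 1/(20094 - 69*(-3 - 1*(-82))²) = 1/(20094 - 69*(-3 + 82)²) = 1/(20094 - 69*79²) = 1/(20094 - 69*6241) = 1/(20094 - 430629) = 1/(-410535) = -1/410535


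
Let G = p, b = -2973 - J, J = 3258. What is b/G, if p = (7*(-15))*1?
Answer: 2077/35 ≈ 59.343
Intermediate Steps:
p = -105 (p = -105*1 = -105)
b = -6231 (b = -2973 - 1*3258 = -2973 - 3258 = -6231)
G = -105
b/G = -6231/(-105) = -6231*(-1/105) = 2077/35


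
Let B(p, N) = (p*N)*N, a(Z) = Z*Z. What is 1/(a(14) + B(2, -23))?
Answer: 1/1254 ≈ 0.00079745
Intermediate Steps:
a(Z) = Z²
B(p, N) = p*N² (B(p, N) = (N*p)*N = p*N²)
1/(a(14) + B(2, -23)) = 1/(14² + 2*(-23)²) = 1/(196 + 2*529) = 1/(196 + 1058) = 1/1254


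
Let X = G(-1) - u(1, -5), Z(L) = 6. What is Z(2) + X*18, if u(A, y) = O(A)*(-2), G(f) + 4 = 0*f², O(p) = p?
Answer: -30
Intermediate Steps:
G(f) = -4 (G(f) = -4 + 0*f² = -4 + 0 = -4)
u(A, y) = -2*A (u(A, y) = A*(-2) = -2*A)
X = -2 (X = -4 - (-2) = -4 - 1*(-2) = -4 + 2 = -2)
Z(2) + X*18 = 6 - 2*18 = 6 - 36 = -30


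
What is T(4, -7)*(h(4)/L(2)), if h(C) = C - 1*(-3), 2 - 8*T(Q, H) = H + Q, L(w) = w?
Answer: 35/16 ≈ 2.1875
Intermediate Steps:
T(Q, H) = 1/4 - H/8 - Q/8 (T(Q, H) = 1/4 - (H + Q)/8 = 1/4 + (-H/8 - Q/8) = 1/4 - H/8 - Q/8)
h(C) = 3 + C (h(C) = C + 3 = 3 + C)
T(4, -7)*(h(4)/L(2)) = (1/4 - 1/8*(-7) - 1/8*4)*((3 + 4)/2) = (1/4 + 7/8 - 1/2)*(7*(1/2)) = (5/8)*(7/2) = 35/16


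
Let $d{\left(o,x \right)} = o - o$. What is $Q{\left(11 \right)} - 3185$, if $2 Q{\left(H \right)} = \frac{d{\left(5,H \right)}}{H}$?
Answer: $-3185$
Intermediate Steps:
$d{\left(o,x \right)} = 0$
$Q{\left(H \right)} = 0$ ($Q{\left(H \right)} = \frac{0 \frac{1}{H}}{2} = \frac{1}{2} \cdot 0 = 0$)
$Q{\left(11 \right)} - 3185 = 0 - 3185 = -3185$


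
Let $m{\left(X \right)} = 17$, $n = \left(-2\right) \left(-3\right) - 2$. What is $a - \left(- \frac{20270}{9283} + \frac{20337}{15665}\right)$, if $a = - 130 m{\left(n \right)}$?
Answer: $- \frac{321245469771}{145418195} \approx -2209.1$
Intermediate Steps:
$n = 4$ ($n = 6 - 2 = 4$)
$a = -2210$ ($a = \left(-130\right) 17 = -2210$)
$a - \left(- \frac{20270}{9283} + \frac{20337}{15665}\right) = -2210 - \left(- \frac{20270}{9283} + \frac{20337}{15665}\right) = -2210 - - \frac{128741179}{145418195} = -2210 + \left(- \frac{20337}{15665} + \frac{20270}{9283}\right) = -2210 + \frac{128741179}{145418195} = - \frac{321245469771}{145418195}$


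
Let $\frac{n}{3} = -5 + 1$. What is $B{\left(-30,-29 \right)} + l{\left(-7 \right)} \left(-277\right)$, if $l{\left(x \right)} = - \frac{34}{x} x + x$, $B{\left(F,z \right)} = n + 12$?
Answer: $11357$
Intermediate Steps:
$n = -12$ ($n = 3 \left(-5 + 1\right) = 3 \left(-4\right) = -12$)
$B{\left(F,z \right)} = 0$ ($B{\left(F,z \right)} = -12 + 12 = 0$)
$l{\left(x \right)} = -34 + x$
$B{\left(-30,-29 \right)} + l{\left(-7 \right)} \left(-277\right) = 0 + \left(-34 - 7\right) \left(-277\right) = 0 - -11357 = 0 + 11357 = 11357$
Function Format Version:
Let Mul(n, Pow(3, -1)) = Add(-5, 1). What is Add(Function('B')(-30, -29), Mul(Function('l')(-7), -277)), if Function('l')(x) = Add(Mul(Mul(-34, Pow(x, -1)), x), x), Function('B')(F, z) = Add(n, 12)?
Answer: 11357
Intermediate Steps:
n = -12 (n = Mul(3, Add(-5, 1)) = Mul(3, -4) = -12)
Function('B')(F, z) = 0 (Function('B')(F, z) = Add(-12, 12) = 0)
Function('l')(x) = Add(-34, x)
Add(Function('B')(-30, -29), Mul(Function('l')(-7), -277)) = Add(0, Mul(Add(-34, -7), -277)) = Add(0, Mul(-41, -277)) = Add(0, 11357) = 11357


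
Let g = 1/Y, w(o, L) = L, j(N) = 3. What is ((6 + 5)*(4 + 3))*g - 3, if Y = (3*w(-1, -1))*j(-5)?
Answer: -104/9 ≈ -11.556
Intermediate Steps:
Y = -9 (Y = (3*(-1))*3 = -3*3 = -9)
g = -⅑ (g = 1/(-9) = -⅑ ≈ -0.11111)
((6 + 5)*(4 + 3))*g - 3 = ((6 + 5)*(4 + 3))*(-⅑) - 3 = (11*7)*(-⅑) - 3 = 77*(-⅑) - 3 = -77/9 - 3 = -104/9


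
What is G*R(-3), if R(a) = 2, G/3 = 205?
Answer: 1230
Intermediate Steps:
G = 615 (G = 3*205 = 615)
G*R(-3) = 615*2 = 1230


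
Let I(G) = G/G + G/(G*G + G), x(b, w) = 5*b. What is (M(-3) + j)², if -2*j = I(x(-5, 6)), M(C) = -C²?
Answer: 207025/2304 ≈ 89.855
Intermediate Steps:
I(G) = 1 + G/(G + G²) (I(G) = 1 + G/(G² + G) = 1 + G/(G + G²))
j = -23/48 (j = -(2 + 5*(-5))/(2*(1 + 5*(-5))) = -(2 - 25)/(2*(1 - 25)) = -(-23)/(2*(-24)) = -(-1)*(-23)/48 = -½*23/24 = -23/48 ≈ -0.47917)
(M(-3) + j)² = (-1*(-3)² - 23/48)² = (-1*9 - 23/48)² = (-9 - 23/48)² = (-455/48)² = 207025/2304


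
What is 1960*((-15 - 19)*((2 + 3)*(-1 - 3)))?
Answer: 1332800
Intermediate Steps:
1960*((-15 - 19)*((2 + 3)*(-1 - 3))) = 1960*(-170*(-4)) = 1960*(-34*(-20)) = 1960*680 = 1332800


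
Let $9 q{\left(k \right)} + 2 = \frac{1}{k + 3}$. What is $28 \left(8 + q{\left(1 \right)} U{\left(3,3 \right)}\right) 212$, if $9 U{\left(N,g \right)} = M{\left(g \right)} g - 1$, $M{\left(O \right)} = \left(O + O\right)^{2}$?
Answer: $\frac{2735012}{81} \approx 33766.0$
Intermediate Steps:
$M{\left(O \right)} = 4 O^{2}$ ($M{\left(O \right)} = \left(2 O\right)^{2} = 4 O^{2}$)
$U{\left(N,g \right)} = - \frac{1}{9} + \frac{4 g^{3}}{9}$ ($U{\left(N,g \right)} = \frac{4 g^{2} g - 1}{9} = \frac{4 g^{3} - 1}{9} = \frac{-1 + 4 g^{3}}{9} = - \frac{1}{9} + \frac{4 g^{3}}{9}$)
$q{\left(k \right)} = - \frac{2}{9} + \frac{1}{9 \left(3 + k\right)}$ ($q{\left(k \right)} = - \frac{2}{9} + \frac{1}{9 \left(k + 3\right)} = - \frac{2}{9} + \frac{1}{9 \left(3 + k\right)}$)
$28 \left(8 + q{\left(1 \right)} U{\left(3,3 \right)}\right) 212 = 28 \left(8 + \frac{-5 - 2}{9 \left(3 + 1\right)} \left(- \frac{1}{9} + \frac{4 \cdot 3^{3}}{9}\right)\right) 212 = 28 \left(8 + \frac{-5 - 2}{9 \cdot 4} \left(- \frac{1}{9} + \frac{4}{9} \cdot 27\right)\right) 212 = 28 \left(8 + \frac{1}{9} \cdot \frac{1}{4} \left(-7\right) \left(- \frac{1}{9} + 12\right)\right) 212 = 28 \left(8 - \frac{749}{324}\right) 212 = 28 \cdot \frac{1843}{324} \cdot 212 = \frac{12901}{81} \cdot 212 = \frac{2735012}{81}$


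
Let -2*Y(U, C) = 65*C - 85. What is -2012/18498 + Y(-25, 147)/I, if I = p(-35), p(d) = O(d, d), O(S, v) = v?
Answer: 8751761/64743 ≈ 135.18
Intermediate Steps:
p(d) = d
I = -35
Y(U, C) = 85/2 - 65*C/2 (Y(U, C) = -(65*C - 85)/2 = -(-85 + 65*C)/2 = 85/2 - 65*C/2)
-2012/18498 + Y(-25, 147)/I = -2012/18498 + (85/2 - 65/2*147)/(-35) = -2012*1/18498 + (85/2 - 9555/2)*(-1/35) = -1006/9249 - 4735*(-1/35) = -1006/9249 + 947/7 = 8751761/64743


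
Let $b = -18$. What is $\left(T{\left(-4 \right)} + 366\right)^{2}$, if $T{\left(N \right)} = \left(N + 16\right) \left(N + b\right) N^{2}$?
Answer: $14884164$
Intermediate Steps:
$T{\left(N \right)} = N^{2} \left(-18 + N\right) \left(16 + N\right)$ ($T{\left(N \right)} = \left(N + 16\right) \left(N - 18\right) N^{2} = \left(16 + N\right) \left(-18 + N\right) N^{2} = \left(-18 + N\right) \left(16 + N\right) N^{2} = N^{2} \left(-18 + N\right) \left(16 + N\right)$)
$\left(T{\left(-4 \right)} + 366\right)^{2} = \left(\left(-4\right)^{2} \left(-288 + \left(-4\right)^{2} - -8\right) + 366\right)^{2} = \left(16 \left(-288 + 16 + 8\right) + 366\right)^{2} = \left(16 \left(-264\right) + 366\right)^{2} = \left(-4224 + 366\right)^{2} = \left(-3858\right)^{2} = 14884164$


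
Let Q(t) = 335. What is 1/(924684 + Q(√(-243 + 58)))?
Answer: 1/925019 ≈ 1.0811e-6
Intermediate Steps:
1/(924684 + Q(√(-243 + 58))) = 1/(924684 + 335) = 1/925019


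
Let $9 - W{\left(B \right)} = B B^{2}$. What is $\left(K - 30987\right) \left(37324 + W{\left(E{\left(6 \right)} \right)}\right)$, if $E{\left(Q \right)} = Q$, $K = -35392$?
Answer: $-2463789343$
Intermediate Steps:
$W{\left(B \right)} = 9 - B^{3}$ ($W{\left(B \right)} = 9 - B B^{2} = 9 - B^{3}$)
$\left(K - 30987\right) \left(37324 + W{\left(E{\left(6 \right)} \right)}\right) = \left(-35392 - 30987\right) \left(37324 + \left(9 - 6^{3}\right)\right) = - 66379 \left(37324 + \left(9 - 216\right)\right) = - 66379 \left(37324 - 207\right) = \left(-66379\right) 37117 = -2463789343$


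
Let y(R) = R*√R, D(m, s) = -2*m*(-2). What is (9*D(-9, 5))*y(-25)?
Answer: 40500*I ≈ 40500.0*I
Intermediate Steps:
D(m, s) = 4*m
y(R) = R^(3/2)
(9*D(-9, 5))*y(-25) = (9*(4*(-9)))*(-25)^(3/2) = (9*(-36))*(-125*I) = -(-40500)*I = 40500*I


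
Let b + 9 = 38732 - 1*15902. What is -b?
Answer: -22821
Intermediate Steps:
b = 22821 (b = -9 + (38732 - 1*15902) = -9 + (38732 - 15902) = -9 + 22830 = 22821)
-b = -1*22821 = -22821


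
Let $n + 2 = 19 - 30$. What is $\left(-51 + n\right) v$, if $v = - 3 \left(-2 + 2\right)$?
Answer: $0$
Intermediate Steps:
$v = 0$ ($v = \left(-3\right) 0 = 0$)
$n = -13$ ($n = -2 + \left(19 - 30\right) = -2 - 11 = -13$)
$\left(-51 + n\right) v = \left(-51 - 13\right) 0 = \left(-64\right) 0 = 0$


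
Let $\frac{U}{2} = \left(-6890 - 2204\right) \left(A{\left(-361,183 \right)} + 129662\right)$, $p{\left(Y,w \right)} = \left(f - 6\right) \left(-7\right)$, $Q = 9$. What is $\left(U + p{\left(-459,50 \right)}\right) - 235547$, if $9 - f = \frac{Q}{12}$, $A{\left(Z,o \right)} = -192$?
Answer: $- \frac{9420143691}{4} \approx -2.355 \cdot 10^{9}$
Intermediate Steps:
$f = \frac{33}{4}$ ($f = 9 - \frac{9}{12} = 9 - 9 \cdot \frac{1}{12} = 9 - \frac{3}{4} = \frac{33}{4} \approx 8.25$)
$p{\left(Y,w \right)} = - \frac{63}{4}$ ($p{\left(Y,w \right)} = \left(\frac{33}{4} - 6\right) \left(-7\right) = \frac{9}{4} \left(-7\right) = - \frac{63}{4}$)
$U = -2354800360$ ($U = 2 \left(-6890 - 2204\right) \left(-192 + 129662\right) = 2 \left(\left(-9094\right) 129470\right) = 2 \left(-1177400180\right) = -2354800360$)
$\left(U + p{\left(-459,50 \right)}\right) - 235547 = \left(-2354800360 - \frac{63}{4}\right) - 235547 = - \frac{9419201503}{4} - 235547 = - \frac{9420143691}{4}$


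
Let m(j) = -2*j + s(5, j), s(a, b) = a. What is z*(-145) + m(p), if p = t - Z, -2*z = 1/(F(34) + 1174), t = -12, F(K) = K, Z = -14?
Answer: 2561/2416 ≈ 1.0600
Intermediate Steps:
z = -1/2416 (z = -1/(2*(34 + 1174)) = -1/2/1208 = -1/2*1/1208 = -1/2416 ≈ -0.00041391)
p = 2 (p = -12 - 1*(-14) = -12 + 14 = 2)
m(j) = 5 - 2*j (m(j) = -2*j + 5 = 5 - 2*j)
z*(-145) + m(p) = -1/2416*(-145) + (5 - 2*2) = 145/2416 + (5 - 4) = 145/2416 + 1 = 2561/2416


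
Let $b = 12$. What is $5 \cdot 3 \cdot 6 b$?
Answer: $1080$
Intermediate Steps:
$5 \cdot 3 \cdot 6 b = 5 \cdot 3 \cdot 6 \cdot 12 = 5 \cdot 18 \cdot 12 = 90 \cdot 12 = 1080$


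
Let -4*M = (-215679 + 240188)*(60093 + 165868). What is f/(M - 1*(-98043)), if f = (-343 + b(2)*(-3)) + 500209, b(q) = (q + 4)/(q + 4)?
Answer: -1999452/5537685977 ≈ -0.00036106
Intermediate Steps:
b(q) = 1 (b(q) = (4 + q)/(4 + q) = 1)
M = -5538078149/4 (M = -(-215679 + 240188)*(60093 + 165868)/4 = -24509*225961/4 = -1/4*5538078149 = -5538078149/4 ≈ -1.3845e+9)
f = 499863 (f = (-343 + 1*(-3)) + 500209 = (-343 - 3) + 500209 = -346 + 500209 = 499863)
f/(M - 1*(-98043)) = 499863/(-5538078149/4 - 1*(-98043)) = 499863/(-5538078149/4 + 98043) = 499863/(-5537685977/4) = 499863*(-4/5537685977) = -1999452/5537685977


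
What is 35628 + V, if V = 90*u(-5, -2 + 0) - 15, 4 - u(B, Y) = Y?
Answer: 36153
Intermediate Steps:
u(B, Y) = 4 - Y
V = 525 (V = 90*(4 - (-2 + 0)) - 15 = 90*(4 - 1*(-2)) - 15 = 90*(4 + 2) - 15 = 90*6 - 15 = 540 - 15 = 525)
35628 + V = 35628 + 525 = 36153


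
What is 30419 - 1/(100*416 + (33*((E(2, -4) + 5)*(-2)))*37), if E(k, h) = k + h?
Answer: 1042580805/34274 ≈ 30419.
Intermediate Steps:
E(k, h) = h + k
30419 - 1/(100*416 + (33*((E(2, -4) + 5)*(-2)))*37) = 30419 - 1/(100*416 + (33*(((-4 + 2) + 5)*(-2)))*37) = 30419 - 1/(41600 + (33*((-2 + 5)*(-2)))*37) = 30419 - 1/(41600 + (33*(3*(-2)))*37) = 30419 - 1/(41600 + (33*(-6))*37) = 30419 - 1/(41600 - 198*37) = 30419 - 1/(41600 - 7326) = 30419 - 1/34274 = 1042580805/34274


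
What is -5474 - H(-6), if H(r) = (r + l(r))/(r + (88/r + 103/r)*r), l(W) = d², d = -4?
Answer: -202540/37 ≈ -5474.1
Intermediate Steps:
l(W) = 16 (l(W) = (-4)² = 16)
H(r) = (16 + r)/(191 + r) (H(r) = (r + 16)/(r + (88/r + 103/r)*r) = (16 + r)/(r + (191/r)*r) = (16 + r)/(r + 191) = (16 + r)/(191 + r))
-5474 - H(-6) = -5474 - (16 - 6)/(191 - 6) = -5474 - 10/185 = -5474 - 1*2/37 = -5474 - 2/37 = -202540/37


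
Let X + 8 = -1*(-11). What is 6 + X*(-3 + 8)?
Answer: 21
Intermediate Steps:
X = 3 (X = -8 - 1*(-11) = -8 + 11 = 3)
6 + X*(-3 + 8) = 6 + 3*(-3 + 8) = 6 + 3*5 = 6 + 15 = 21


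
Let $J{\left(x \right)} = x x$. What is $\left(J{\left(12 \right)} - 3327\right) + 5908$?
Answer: $2725$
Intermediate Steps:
$J{\left(x \right)} = x^{2}$
$\left(J{\left(12 \right)} - 3327\right) + 5908 = \left(12^{2} - 3327\right) + 5908 = \left(144 - 3327\right) + 5908 = -3183 + 5908 = 2725$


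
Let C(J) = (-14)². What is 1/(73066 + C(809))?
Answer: 1/73262 ≈ 1.3650e-5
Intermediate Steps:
C(J) = 196
1/(73066 + C(809)) = 1/(73066 + 196) = 1/73262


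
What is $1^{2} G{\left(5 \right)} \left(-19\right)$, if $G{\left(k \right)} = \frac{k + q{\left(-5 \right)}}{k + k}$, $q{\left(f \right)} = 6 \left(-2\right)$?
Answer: $\frac{133}{10} \approx 13.3$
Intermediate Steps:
$q{\left(f \right)} = -12$
$G{\left(k \right)} = \frac{-12 + k}{2 k}$ ($G{\left(k \right)} = \frac{k - 12}{k + k} = \frac{-12 + k}{2 k}$)
$1^{2} G{\left(5 \right)} \left(-19\right) = 1^{2} \frac{-12 + 5}{2 \cdot 5} \left(-19\right) = 1 \cdot \frac{1}{2} \cdot \frac{1}{5} \left(-7\right) \left(-19\right) = 1 \left(- \frac{7}{10}\right) \left(-19\right) = \left(- \frac{7}{10}\right) \left(-19\right) = \frac{133}{10}$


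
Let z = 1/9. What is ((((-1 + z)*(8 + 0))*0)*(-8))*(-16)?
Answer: 0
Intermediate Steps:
z = ⅑ ≈ 0.11111
((((-1 + z)*(8 + 0))*0)*(-8))*(-16) = ((((-1 + ⅑)*(8 + 0))*0)*(-8))*(-16) = ((-8/9*8*0)*(-8))*(-16) = (-64/9*0*(-8))*(-16) = (0*(-8))*(-16) = 0*(-16) = 0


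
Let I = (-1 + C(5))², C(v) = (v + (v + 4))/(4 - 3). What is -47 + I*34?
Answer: 5699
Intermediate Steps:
C(v) = 4 + 2*v (C(v) = (v + (4 + v))/1 = (4 + 2*v)*1 = 4 + 2*v)
I = 169 (I = (-1 + (4 + 2*5))² = (-1 + (4 + 10))² = (-1 + 14)² = 13² = 169)
-47 + I*34 = -47 + 169*34 = -47 + 5746 = 5699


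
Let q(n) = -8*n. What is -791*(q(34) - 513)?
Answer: 620935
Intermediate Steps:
-791*(q(34) - 513) = -791*(-8*34 - 513) = -791*(-272 - 513) = -791*(-785) = 620935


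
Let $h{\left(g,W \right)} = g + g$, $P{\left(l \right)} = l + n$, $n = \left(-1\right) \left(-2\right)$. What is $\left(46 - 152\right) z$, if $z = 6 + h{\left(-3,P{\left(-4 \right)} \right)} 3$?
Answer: $1272$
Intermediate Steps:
$n = 2$
$P{\left(l \right)} = 2 + l$ ($P{\left(l \right)} = l + 2 = 2 + l$)
$h{\left(g,W \right)} = 2 g$
$z = -12$ ($z = 6 + 2 \left(-3\right) 3 = 6 - 18 = -12$)
$\left(46 - 152\right) z = \left(46 - 152\right) \left(-12\right) = \left(-106\right) \left(-12\right) = 1272$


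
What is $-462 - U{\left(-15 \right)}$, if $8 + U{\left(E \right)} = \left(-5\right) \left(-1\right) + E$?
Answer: $-444$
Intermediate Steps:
$U{\left(E \right)} = -3 + E$ ($U{\left(E \right)} = -8 + \left(\left(-5\right) \left(-1\right) + E\right) = -8 + \left(5 + E\right) = -3 + E$)
$-462 - U{\left(-15 \right)} = -462 - \left(-3 - 15\right) = -462 - -18 = -462 + 18 = -444$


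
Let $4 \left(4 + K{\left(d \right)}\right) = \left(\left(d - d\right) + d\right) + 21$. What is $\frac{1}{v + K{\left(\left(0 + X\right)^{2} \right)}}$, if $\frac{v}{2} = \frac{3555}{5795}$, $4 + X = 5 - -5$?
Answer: $\frac{4636}{53207} \approx 0.087131$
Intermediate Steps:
$X = 6$ ($X = -4 + \left(5 - -5\right) = -4 + \left(5 + 5\right) = -4 + 10 = 6$)
$v = \frac{1422}{1159}$ ($v = 2 \cdot \frac{3555}{5795} = 2 \cdot 3555 \cdot \frac{1}{5795} = 2 \cdot \frac{711}{1159} = \frac{1422}{1159} \approx 1.2269$)
$K{\left(d \right)} = \frac{5}{4} + \frac{d}{4}$ ($K{\left(d \right)} = -4 + \frac{\left(\left(d - d\right) + d\right) + 21}{4} = -4 + \frac{\left(0 + d\right) + 21}{4} = -4 + \frac{d + 21}{4} = -4 + \frac{21 + d}{4} = -4 + \left(\frac{21}{4} + \frac{d}{4}\right) = \frac{5}{4} + \frac{d}{4}$)
$\frac{1}{v + K{\left(\left(0 + X\right)^{2} \right)}} = \frac{1}{\frac{1422}{1159} + \left(\frac{5}{4} + \frac{\left(0 + 6\right)^{2}}{4}\right)} = \frac{1}{\frac{1422}{1159} + \left(\frac{5}{4} + \frac{6^{2}}{4}\right)} = \frac{1}{\frac{1422}{1159} + \left(\frac{5}{4} + \frac{1}{4} \cdot 36\right)} = \frac{1}{\frac{1422}{1159} + \left(\frac{5}{4} + 9\right)} = \frac{1}{\frac{1422}{1159} + \frac{41}{4}} = \frac{1}{\frac{53207}{4636}} = \frac{4636}{53207}$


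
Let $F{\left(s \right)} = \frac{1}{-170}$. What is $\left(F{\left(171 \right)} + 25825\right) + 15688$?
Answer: $\frac{7057209}{170} \approx 41513.0$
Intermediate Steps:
$F{\left(s \right)} = - \frac{1}{170}$
$\left(F{\left(171 \right)} + 25825\right) + 15688 = \left(- \frac{1}{170} + 25825\right) + 15688 = \frac{4390249}{170} + 15688 = \frac{7057209}{170}$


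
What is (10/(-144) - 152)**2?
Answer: 119880601/5184 ≈ 23125.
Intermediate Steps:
(10/(-144) - 152)**2 = (10*(-1/144) - 152)**2 = (-5/72 - 152)**2 = (-10949/72)**2 = 119880601/5184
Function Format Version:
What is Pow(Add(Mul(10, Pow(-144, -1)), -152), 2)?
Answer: Rational(119880601, 5184) ≈ 23125.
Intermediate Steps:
Pow(Add(Mul(10, Pow(-144, -1)), -152), 2) = Pow(Add(Mul(10, Rational(-1, 144)), -152), 2) = Pow(Add(Rational(-5, 72), -152), 2) = Pow(Rational(-10949, 72), 2) = Rational(119880601, 5184)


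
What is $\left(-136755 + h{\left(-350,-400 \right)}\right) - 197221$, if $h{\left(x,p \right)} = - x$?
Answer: $-333626$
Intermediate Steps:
$\left(-136755 + h{\left(-350,-400 \right)}\right) - 197221 = \left(-136755 - -350\right) - 197221 = \left(-136755 + 350\right) - 197221 = -136405 - 197221 = -333626$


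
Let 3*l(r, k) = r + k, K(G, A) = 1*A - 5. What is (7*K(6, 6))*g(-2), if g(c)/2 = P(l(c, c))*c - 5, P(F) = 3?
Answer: -154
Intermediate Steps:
K(G, A) = -5 + A (K(G, A) = A - 5 = -5 + A)
l(r, k) = k/3 + r/3 (l(r, k) = (r + k)/3 = (k + r)/3 = k/3 + r/3)
g(c) = -10 + 6*c (g(c) = 2*(3*c - 5) = 2*(-5 + 3*c) = -10 + 6*c)
(7*K(6, 6))*g(-2) = (7*(-5 + 6))*(-10 + 6*(-2)) = (7*1)*(-10 - 12) = 7*(-22) = -154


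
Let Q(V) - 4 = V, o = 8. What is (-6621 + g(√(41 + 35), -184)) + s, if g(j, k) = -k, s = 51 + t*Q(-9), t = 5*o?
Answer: -6586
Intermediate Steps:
t = 40 (t = 5*8 = 40)
Q(V) = 4 + V
s = -149 (s = 51 + 40*(4 - 9) = 51 + 40*(-5) = 51 - 200 = -149)
(-6621 + g(√(41 + 35), -184)) + s = (-6621 - 1*(-184)) - 149 = (-6621 + 184) - 149 = -6437 - 149 = -6586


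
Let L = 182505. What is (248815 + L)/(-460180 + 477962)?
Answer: 215660/8891 ≈ 24.256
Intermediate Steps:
(248815 + L)/(-460180 + 477962) = (248815 + 182505)/(-460180 + 477962) = 431320/17782 = 431320*(1/17782) = 215660/8891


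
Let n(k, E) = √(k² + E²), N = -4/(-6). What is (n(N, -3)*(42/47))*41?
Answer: 574*√85/47 ≈ 112.60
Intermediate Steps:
N = ⅔ (N = -4*(-⅙) = ⅔ ≈ 0.66667)
n(k, E) = √(E² + k²)
(n(N, -3)*(42/47))*41 = (√((-3)² + (⅔)²)*(42/47))*41 = (√(9 + 4/9)*(42*(1/47)))*41 = (√(85/9)*(42/47))*41 = ((√85/3)*(42/47))*41 = (14*√85/47)*41 = 574*√85/47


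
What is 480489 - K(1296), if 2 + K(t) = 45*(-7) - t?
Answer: 482102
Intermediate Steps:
K(t) = -317 - t (K(t) = -2 + (45*(-7) - t) = -2 + (-315 - t) = -317 - t)
480489 - K(1296) = 480489 - (-317 - 1*1296) = 480489 - (-317 - 1296) = 480489 - 1*(-1613) = 480489 + 1613 = 482102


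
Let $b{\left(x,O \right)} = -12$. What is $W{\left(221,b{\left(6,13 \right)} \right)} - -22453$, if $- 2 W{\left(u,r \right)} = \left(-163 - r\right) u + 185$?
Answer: $39046$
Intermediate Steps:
$W{\left(u,r \right)} = - \frac{185}{2} - \frac{u \left(-163 - r\right)}{2}$ ($W{\left(u,r \right)} = - \frac{\left(-163 - r\right) u + 185}{2} = - \frac{u \left(-163 - r\right) + 185}{2} = - \frac{185 + u \left(-163 - r\right)}{2} = - \frac{185}{2} - \frac{u \left(-163 - r\right)}{2}$)
$W{\left(221,b{\left(6,13 \right)} \right)} - -22453 = \left(- \frac{185}{2} + \frac{163}{2} \cdot 221 + \frac{1}{2} \left(-12\right) 221\right) - -22453 = \left(- \frac{185}{2} + \frac{36023}{2} - 1326\right) + 22453 = 16593 + 22453 = 39046$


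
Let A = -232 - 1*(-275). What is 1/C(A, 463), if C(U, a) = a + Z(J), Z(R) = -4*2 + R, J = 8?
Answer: 1/463 ≈ 0.0021598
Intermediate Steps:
Z(R) = -8 + R
A = 43 (A = -232 + 275 = 43)
C(U, a) = a (C(U, a) = a + (-8 + 8) = a + 0 = a)
1/C(A, 463) = 1/463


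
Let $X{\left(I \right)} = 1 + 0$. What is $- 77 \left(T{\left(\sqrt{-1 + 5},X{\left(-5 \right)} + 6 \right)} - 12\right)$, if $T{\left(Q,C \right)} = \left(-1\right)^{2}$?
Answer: $847$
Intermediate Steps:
$X{\left(I \right)} = 1$
$T{\left(Q,C \right)} = 1$
$- 77 \left(T{\left(\sqrt{-1 + 5},X{\left(-5 \right)} + 6 \right)} - 12\right) = - 77 \left(1 - 12\right) = \left(-77\right) \left(-11\right) = 847$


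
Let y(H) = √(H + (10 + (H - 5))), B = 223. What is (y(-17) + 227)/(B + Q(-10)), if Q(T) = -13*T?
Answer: 227/353 + I*√29/353 ≈ 0.64306 + 0.015255*I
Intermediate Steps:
y(H) = √(5 + 2*H) (y(H) = √(H + (10 + (-5 + H))) = √(H + (5 + H)) = √(5 + 2*H))
(y(-17) + 227)/(B + Q(-10)) = (√(5 + 2*(-17)) + 227)/(223 - 13*(-10)) = (√(5 - 34) + 227)/(223 + 130) = (√(-29) + 227)/353 = (I*√29 + 227)*(1/353) = (227 + I*√29)*(1/353) = 227/353 + I*√29/353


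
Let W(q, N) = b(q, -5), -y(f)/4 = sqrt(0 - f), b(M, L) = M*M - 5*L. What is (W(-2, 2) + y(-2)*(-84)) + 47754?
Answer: 47783 + 336*sqrt(2) ≈ 48258.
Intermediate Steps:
b(M, L) = M**2 - 5*L
y(f) = -4*sqrt(-f) (y(f) = -4*sqrt(0 - f) = -4*sqrt(-f))
W(q, N) = 25 + q**2 (W(q, N) = q**2 - 5*(-5) = q**2 + 25 = 25 + q**2)
(W(-2, 2) + y(-2)*(-84)) + 47754 = ((25 + (-2)**2) - 4*sqrt(2)*(-84)) + 47754 = ((25 + 4) - 4*sqrt(2)*(-84)) + 47754 = (29 + 336*sqrt(2)) + 47754 = 47783 + 336*sqrt(2)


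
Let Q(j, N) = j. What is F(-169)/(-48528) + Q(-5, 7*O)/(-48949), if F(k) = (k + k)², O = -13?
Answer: -1397971729/593849268 ≈ -2.3541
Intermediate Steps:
F(k) = 4*k² (F(k) = (2*k)² = 4*k²)
F(-169)/(-48528) + Q(-5, 7*O)/(-48949) = (4*(-169)²)/(-48528) - 5/(-48949) = (4*28561)*(-1/48528) - 5*(-1/48949) = 114244*(-1/48528) + 5/48949 = -28561/12132 + 5/48949 = -1397971729/593849268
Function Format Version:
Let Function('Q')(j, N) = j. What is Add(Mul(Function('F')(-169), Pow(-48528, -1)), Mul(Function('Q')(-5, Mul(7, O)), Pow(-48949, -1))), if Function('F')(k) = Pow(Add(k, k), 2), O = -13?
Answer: Rational(-1397971729, 593849268) ≈ -2.3541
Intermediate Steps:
Function('F')(k) = Mul(4, Pow(k, 2)) (Function('F')(k) = Pow(Mul(2, k), 2) = Mul(4, Pow(k, 2)))
Add(Mul(Function('F')(-169), Pow(-48528, -1)), Mul(Function('Q')(-5, Mul(7, O)), Pow(-48949, -1))) = Add(Mul(Mul(4, Pow(-169, 2)), Pow(-48528, -1)), Mul(-5, Pow(-48949, -1))) = Add(Mul(Mul(4, 28561), Rational(-1, 48528)), Mul(-5, Rational(-1, 48949))) = Add(Mul(114244, Rational(-1, 48528)), Rational(5, 48949)) = Add(Rational(-28561, 12132), Rational(5, 48949)) = Rational(-1397971729, 593849268)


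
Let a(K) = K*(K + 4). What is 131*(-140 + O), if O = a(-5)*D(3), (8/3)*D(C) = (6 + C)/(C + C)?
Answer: -287545/16 ≈ -17972.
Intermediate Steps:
a(K) = K*(4 + K)
D(C) = 3*(6 + C)/(16*C) (D(C) = 3*((6 + C)/(C + C))/8 = 3*((6 + C)/((2*C)))/8 = 3*((6 + C)*(1/(2*C)))/8 = 3*((6 + C)/(2*C))/8 = 3*(6 + C)/(16*C))
O = 45/16 (O = (-5*(4 - 5))*((3/16)*(6 + 3)/3) = (-5*(-1))*((3/16)*(⅓)*9) = 5*(9/16) = 45/16 ≈ 2.8125)
131*(-140 + O) = 131*(-140 + 45/16) = 131*(-2195/16) = -287545/16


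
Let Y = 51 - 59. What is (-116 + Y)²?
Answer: 15376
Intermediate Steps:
Y = -8
(-116 + Y)² = (-116 - 8)² = (-124)² = 15376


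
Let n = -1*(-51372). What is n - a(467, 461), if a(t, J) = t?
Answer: 50905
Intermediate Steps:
n = 51372
n - a(467, 461) = 51372 - 1*467 = 51372 - 467 = 50905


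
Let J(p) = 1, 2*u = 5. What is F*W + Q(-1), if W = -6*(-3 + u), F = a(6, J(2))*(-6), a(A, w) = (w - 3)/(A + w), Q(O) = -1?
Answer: 29/7 ≈ 4.1429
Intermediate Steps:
u = 5/2 (u = (½)*5 = 5/2 ≈ 2.5000)
a(A, w) = (-3 + w)/(A + w)
F = 12/7 (F = ((-3 + 1)/(6 + 1))*(-6) = (-2/7)*(-6) = ((⅐)*(-2))*(-6) = -2/7*(-6) = 12/7 ≈ 1.7143)
W = 3 (W = -6*(-3 + 5/2) = -6*(-½) = 3)
F*W + Q(-1) = (12/7)*3 - 1 = 36/7 - 1 = 29/7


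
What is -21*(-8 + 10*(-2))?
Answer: 588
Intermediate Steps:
-21*(-8 + 10*(-2)) = -21*(-8 - 20) = -21*(-28) = 588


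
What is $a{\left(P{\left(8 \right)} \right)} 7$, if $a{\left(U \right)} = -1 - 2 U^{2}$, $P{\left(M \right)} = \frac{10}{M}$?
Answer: $- \frac{231}{8} \approx -28.875$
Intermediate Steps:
$a{\left(P{\left(8 \right)} \right)} 7 = \left(-1 - 2 \left(\frac{10}{8}\right)^{2}\right) 7 = \left(-1 - 2 \left(10 \cdot \frac{1}{8}\right)^{2}\right) 7 = \left(-1 - 2 \left(\frac{5}{4}\right)^{2}\right) 7 = \left(-1 - \frac{25}{8}\right) 7 = \left(- \frac{33}{8}\right) 7 = - \frac{231}{8}$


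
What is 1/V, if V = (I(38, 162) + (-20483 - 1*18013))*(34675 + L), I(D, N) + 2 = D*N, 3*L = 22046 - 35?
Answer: -1/1358752104 ≈ -7.3597e-10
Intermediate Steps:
L = 7337 (L = (22046 - 35)/3 = (⅓)*22011 = 7337)
I(D, N) = -2 + D*N
V = -1358752104 (V = ((-2 + 38*162) + (-20483 - 1*18013))*(34675 + 7337) = ((-2 + 6156) + (-20483 - 18013))*42012 = (6154 - 38496)*42012 = -32342*42012 = -1358752104)
1/V = 1/(-1358752104) = -1/1358752104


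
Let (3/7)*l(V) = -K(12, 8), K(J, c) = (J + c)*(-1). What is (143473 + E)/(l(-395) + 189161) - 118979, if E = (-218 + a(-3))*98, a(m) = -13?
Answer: -67534854412/567623 ≈ -1.1898e+5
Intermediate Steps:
K(J, c) = -J - c
l(V) = 140/3 (l(V) = 7*(-(-1*12 - 1*8))/3 = 7*(-(-12 - 8))/3 = 7*(-1*(-20))/3 = (7/3)*20 = 140/3)
E = -22638 (E = (-218 - 13)*98 = -231*98 = -22638)
(143473 + E)/(l(-395) + 189161) - 118979 = (143473 - 22638)/(140/3 + 189161) - 118979 = 120835/(567623/3) - 118979 = 120835*(3/567623) - 118979 = 362505/567623 - 118979 = -67534854412/567623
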